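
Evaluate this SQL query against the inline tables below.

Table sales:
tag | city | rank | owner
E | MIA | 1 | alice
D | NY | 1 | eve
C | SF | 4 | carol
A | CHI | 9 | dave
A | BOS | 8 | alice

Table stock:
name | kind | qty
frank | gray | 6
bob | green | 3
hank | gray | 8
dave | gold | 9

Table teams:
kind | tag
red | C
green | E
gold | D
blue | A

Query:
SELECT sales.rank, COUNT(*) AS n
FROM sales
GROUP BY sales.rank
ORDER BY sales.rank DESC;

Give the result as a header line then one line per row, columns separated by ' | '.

After GROUP BY (4 rows):
sales.rank | n
1 | 2
4 | 1
9 | 1
8 | 1
After ORDER BY (4 rows):
sales.rank | n
9 | 1
8 | 1
4 | 1
1 | 2

== RESULT ==
sales.rank | n
9 | 1
8 | 1
4 | 1
1 | 2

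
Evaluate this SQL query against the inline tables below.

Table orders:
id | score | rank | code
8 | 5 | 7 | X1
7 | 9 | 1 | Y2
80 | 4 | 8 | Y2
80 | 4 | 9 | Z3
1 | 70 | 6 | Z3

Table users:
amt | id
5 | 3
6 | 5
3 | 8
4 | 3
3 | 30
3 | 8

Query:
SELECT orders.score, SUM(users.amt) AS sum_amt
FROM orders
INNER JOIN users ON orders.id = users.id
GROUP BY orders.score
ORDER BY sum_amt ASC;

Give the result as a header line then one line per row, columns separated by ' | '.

After JOIN users (2 rows):
orders.id | orders.score | orders.rank | orders.code | users.amt | users.id
8 | 5 | 7 | X1 | 3 | 8
8 | 5 | 7 | X1 | 3 | 8
After GROUP BY (1 rows):
orders.score | sum_amt
5 | 6
After ORDER BY (1 rows):
orders.score | sum_amt
5 | 6

== RESULT ==
orders.score | sum_amt
5 | 6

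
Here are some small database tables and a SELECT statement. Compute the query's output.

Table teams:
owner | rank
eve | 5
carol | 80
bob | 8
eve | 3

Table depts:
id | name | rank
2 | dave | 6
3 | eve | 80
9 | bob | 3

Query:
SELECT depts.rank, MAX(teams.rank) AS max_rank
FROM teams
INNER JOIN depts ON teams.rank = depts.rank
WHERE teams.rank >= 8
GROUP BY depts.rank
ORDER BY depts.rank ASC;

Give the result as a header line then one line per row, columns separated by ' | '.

== RESULT ==
depts.rank | max_rank
80 | 80

Derivation:
After JOIN depts (2 rows):
teams.owner | teams.rank | depts.id | depts.name | depts.rank
carol | 80 | 3 | eve | 80
eve | 3 | 9 | bob | 3
After WHERE (1 rows):
teams.owner | teams.rank | depts.id | depts.name | depts.rank
carol | 80 | 3 | eve | 80
After GROUP BY (1 rows):
depts.rank | max_rank
80 | 80
After ORDER BY (1 rows):
depts.rank | max_rank
80 | 80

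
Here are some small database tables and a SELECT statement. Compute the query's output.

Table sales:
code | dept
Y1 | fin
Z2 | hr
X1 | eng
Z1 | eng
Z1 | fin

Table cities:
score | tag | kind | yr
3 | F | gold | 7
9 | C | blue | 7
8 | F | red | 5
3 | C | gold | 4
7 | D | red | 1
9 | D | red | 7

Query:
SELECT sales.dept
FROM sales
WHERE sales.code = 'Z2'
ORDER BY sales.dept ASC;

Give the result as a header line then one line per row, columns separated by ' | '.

== RESULT ==
sales.dept
hr

Derivation:
After WHERE (1 rows):
sales.code | sales.dept
Z2 | hr
After SELECT (1 rows):
sales.dept
hr
After ORDER BY (1 rows):
sales.dept
hr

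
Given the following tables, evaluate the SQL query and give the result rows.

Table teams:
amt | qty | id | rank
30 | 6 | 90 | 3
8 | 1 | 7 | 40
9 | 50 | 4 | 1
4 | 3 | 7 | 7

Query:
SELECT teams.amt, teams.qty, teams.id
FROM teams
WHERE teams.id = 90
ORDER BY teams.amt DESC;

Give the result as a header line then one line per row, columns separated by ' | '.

After WHERE (1 rows):
teams.amt | teams.qty | teams.id | teams.rank
30 | 6 | 90 | 3
After SELECT (1 rows):
teams.amt | teams.qty | teams.id
30 | 6 | 90
After ORDER BY (1 rows):
teams.amt | teams.qty | teams.id
30 | 6 | 90

== RESULT ==
teams.amt | teams.qty | teams.id
30 | 6 | 90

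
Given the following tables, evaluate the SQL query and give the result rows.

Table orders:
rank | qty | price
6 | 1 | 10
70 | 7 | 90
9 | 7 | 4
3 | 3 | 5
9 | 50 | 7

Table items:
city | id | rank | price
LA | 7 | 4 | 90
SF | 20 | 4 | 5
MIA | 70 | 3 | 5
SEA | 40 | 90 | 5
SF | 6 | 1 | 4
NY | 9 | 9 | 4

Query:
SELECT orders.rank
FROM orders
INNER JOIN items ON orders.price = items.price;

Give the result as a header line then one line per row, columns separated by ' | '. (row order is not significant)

After JOIN items (6 rows):
orders.rank | orders.qty | orders.price | items.city | items.id | items.rank | items.price
70 | 7 | 90 | LA | 7 | 4 | 90
9 | 7 | 4 | SF | 6 | 1 | 4
9 | 7 | 4 | NY | 9 | 9 | 4
3 | 3 | 5 | SF | 20 | 4 | 5
3 | 3 | 5 | MIA | 70 | 3 | 5
3 | 3 | 5 | SEA | 40 | 90 | 5
After SELECT (6 rows):
orders.rank
70
9
9
3
3
3

== RESULT ==
orders.rank
70
9
9
3
3
3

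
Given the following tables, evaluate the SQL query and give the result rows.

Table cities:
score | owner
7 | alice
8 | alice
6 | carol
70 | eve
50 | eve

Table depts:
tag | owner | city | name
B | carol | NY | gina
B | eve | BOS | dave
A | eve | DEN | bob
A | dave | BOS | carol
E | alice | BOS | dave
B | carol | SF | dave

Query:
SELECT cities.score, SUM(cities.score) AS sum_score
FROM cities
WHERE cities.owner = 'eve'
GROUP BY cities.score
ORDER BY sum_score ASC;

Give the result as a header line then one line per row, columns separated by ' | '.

After WHERE (2 rows):
cities.score | cities.owner
70 | eve
50 | eve
After GROUP BY (2 rows):
cities.score | sum_score
70 | 70
50 | 50
After ORDER BY (2 rows):
cities.score | sum_score
50 | 50
70 | 70

== RESULT ==
cities.score | sum_score
50 | 50
70 | 70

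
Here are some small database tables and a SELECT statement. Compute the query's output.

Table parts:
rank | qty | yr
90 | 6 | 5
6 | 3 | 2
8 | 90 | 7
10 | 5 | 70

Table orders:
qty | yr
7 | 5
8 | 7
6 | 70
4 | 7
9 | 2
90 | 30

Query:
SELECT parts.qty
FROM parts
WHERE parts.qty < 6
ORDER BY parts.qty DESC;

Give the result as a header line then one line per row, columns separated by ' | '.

== RESULT ==
parts.qty
5
3

Derivation:
After WHERE (2 rows):
parts.rank | parts.qty | parts.yr
6 | 3 | 2
10 | 5 | 70
After SELECT (2 rows):
parts.qty
3
5
After ORDER BY (2 rows):
parts.qty
5
3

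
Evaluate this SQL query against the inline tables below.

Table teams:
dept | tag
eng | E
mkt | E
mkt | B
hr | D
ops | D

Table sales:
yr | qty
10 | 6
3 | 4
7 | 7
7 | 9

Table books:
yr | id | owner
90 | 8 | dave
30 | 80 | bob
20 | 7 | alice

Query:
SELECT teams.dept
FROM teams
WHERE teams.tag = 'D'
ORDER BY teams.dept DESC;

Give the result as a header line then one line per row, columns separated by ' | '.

== RESULT ==
teams.dept
ops
hr

Derivation:
After WHERE (2 rows):
teams.dept | teams.tag
hr | D
ops | D
After SELECT (2 rows):
teams.dept
hr
ops
After ORDER BY (2 rows):
teams.dept
ops
hr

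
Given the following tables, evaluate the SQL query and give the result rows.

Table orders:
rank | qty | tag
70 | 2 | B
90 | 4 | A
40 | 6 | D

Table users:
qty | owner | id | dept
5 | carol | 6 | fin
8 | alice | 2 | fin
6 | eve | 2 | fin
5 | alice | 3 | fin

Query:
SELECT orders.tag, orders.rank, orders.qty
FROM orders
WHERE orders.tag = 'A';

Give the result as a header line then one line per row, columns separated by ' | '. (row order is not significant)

After WHERE (1 rows):
orders.rank | orders.qty | orders.tag
90 | 4 | A
After SELECT (1 rows):
orders.tag | orders.rank | orders.qty
A | 90 | 4

== RESULT ==
orders.tag | orders.rank | orders.qty
A | 90 | 4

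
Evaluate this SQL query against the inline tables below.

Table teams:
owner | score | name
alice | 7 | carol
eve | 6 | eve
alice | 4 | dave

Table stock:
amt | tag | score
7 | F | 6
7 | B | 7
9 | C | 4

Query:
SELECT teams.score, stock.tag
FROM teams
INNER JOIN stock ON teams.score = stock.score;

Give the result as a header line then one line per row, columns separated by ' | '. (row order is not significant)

== RESULT ==
teams.score | stock.tag
7 | B
6 | F
4 | C

Derivation:
After JOIN stock (3 rows):
teams.owner | teams.score | teams.name | stock.amt | stock.tag | stock.score
alice | 7 | carol | 7 | B | 7
eve | 6 | eve | 7 | F | 6
alice | 4 | dave | 9 | C | 4
After SELECT (3 rows):
teams.score | stock.tag
7 | B
6 | F
4 | C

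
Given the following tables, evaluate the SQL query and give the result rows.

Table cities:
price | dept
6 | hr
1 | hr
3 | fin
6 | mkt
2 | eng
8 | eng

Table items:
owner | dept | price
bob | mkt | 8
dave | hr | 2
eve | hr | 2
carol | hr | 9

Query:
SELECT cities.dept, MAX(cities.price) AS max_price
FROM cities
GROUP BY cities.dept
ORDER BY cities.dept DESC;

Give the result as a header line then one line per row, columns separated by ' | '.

== RESULT ==
cities.dept | max_price
mkt | 6
hr | 6
fin | 3
eng | 8

Derivation:
After GROUP BY (4 rows):
cities.dept | max_price
hr | 6
fin | 3
mkt | 6
eng | 8
After ORDER BY (4 rows):
cities.dept | max_price
mkt | 6
hr | 6
fin | 3
eng | 8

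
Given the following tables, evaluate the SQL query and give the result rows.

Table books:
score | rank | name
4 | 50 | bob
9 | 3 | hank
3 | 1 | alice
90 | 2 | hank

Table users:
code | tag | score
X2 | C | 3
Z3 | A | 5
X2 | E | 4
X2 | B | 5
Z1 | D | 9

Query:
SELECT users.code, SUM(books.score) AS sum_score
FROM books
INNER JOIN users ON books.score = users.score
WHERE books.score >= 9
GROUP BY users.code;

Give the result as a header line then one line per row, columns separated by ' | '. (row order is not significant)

== RESULT ==
users.code | sum_score
Z1 | 9

Derivation:
After JOIN users (3 rows):
books.score | books.rank | books.name | users.code | users.tag | users.score
4 | 50 | bob | X2 | E | 4
9 | 3 | hank | Z1 | D | 9
3 | 1 | alice | X2 | C | 3
After WHERE (1 rows):
books.score | books.rank | books.name | users.code | users.tag | users.score
9 | 3 | hank | Z1 | D | 9
After GROUP BY (1 rows):
users.code | sum_score
Z1 | 9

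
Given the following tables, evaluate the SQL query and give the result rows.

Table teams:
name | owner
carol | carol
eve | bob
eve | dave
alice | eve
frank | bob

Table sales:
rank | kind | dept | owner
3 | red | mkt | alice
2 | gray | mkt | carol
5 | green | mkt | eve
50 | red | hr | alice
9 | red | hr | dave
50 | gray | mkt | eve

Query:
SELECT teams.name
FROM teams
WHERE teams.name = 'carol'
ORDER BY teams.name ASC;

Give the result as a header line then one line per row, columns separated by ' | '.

After WHERE (1 rows):
teams.name | teams.owner
carol | carol
After SELECT (1 rows):
teams.name
carol
After ORDER BY (1 rows):
teams.name
carol

== RESULT ==
teams.name
carol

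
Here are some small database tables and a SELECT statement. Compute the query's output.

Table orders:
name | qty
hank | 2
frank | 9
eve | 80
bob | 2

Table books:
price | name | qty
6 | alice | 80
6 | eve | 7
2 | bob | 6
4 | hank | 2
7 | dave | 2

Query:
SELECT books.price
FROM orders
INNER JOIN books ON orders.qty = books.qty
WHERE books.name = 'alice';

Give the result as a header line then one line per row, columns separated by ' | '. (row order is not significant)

After JOIN books (5 rows):
orders.name | orders.qty | books.price | books.name | books.qty
hank | 2 | 4 | hank | 2
hank | 2 | 7 | dave | 2
eve | 80 | 6 | alice | 80
bob | 2 | 4 | hank | 2
bob | 2 | 7 | dave | 2
After WHERE (1 rows):
orders.name | orders.qty | books.price | books.name | books.qty
eve | 80 | 6 | alice | 80
After SELECT (1 rows):
books.price
6

== RESULT ==
books.price
6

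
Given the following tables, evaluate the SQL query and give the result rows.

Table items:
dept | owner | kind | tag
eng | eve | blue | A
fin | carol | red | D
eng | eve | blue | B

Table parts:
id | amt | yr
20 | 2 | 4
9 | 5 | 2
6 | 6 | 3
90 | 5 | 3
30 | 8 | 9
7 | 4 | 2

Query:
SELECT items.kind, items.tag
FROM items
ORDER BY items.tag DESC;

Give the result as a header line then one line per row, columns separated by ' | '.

After SELECT (3 rows):
items.kind | items.tag
blue | A
red | D
blue | B
After ORDER BY (3 rows):
items.kind | items.tag
red | D
blue | B
blue | A

== RESULT ==
items.kind | items.tag
red | D
blue | B
blue | A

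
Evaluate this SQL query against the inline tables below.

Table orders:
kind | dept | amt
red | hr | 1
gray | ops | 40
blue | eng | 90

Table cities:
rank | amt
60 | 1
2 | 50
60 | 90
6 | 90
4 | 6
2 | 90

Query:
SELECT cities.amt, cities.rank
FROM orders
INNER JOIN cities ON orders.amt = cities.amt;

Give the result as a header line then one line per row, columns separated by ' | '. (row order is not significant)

== RESULT ==
cities.amt | cities.rank
1 | 60
90 | 60
90 | 6
90 | 2

Derivation:
After JOIN cities (4 rows):
orders.kind | orders.dept | orders.amt | cities.rank | cities.amt
red | hr | 1 | 60 | 1
blue | eng | 90 | 60 | 90
blue | eng | 90 | 6 | 90
blue | eng | 90 | 2 | 90
After SELECT (4 rows):
cities.amt | cities.rank
1 | 60
90 | 60
90 | 6
90 | 2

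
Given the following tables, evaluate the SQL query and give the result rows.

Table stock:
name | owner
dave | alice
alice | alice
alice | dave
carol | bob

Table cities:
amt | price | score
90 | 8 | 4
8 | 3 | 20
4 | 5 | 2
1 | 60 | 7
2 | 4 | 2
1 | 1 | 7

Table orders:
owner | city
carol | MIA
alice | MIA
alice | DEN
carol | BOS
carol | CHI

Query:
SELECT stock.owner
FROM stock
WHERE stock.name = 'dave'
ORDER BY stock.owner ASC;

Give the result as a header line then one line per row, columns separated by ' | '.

After WHERE (1 rows):
stock.name | stock.owner
dave | alice
After SELECT (1 rows):
stock.owner
alice
After ORDER BY (1 rows):
stock.owner
alice

== RESULT ==
stock.owner
alice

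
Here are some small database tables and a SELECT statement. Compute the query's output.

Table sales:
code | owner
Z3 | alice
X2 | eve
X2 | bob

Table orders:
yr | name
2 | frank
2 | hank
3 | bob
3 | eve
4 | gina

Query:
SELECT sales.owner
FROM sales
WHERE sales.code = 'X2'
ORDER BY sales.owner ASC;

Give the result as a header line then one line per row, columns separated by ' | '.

== RESULT ==
sales.owner
bob
eve

Derivation:
After WHERE (2 rows):
sales.code | sales.owner
X2 | eve
X2 | bob
After SELECT (2 rows):
sales.owner
eve
bob
After ORDER BY (2 rows):
sales.owner
bob
eve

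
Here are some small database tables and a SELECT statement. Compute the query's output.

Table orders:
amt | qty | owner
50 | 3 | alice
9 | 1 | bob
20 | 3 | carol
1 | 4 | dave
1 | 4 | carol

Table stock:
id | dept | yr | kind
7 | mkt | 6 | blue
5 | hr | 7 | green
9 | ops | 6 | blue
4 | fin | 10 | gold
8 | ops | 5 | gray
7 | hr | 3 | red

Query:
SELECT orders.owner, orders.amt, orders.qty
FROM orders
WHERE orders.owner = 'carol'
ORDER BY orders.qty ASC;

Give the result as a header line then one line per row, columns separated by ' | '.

After WHERE (2 rows):
orders.amt | orders.qty | orders.owner
20 | 3 | carol
1 | 4 | carol
After SELECT (2 rows):
orders.owner | orders.amt | orders.qty
carol | 20 | 3
carol | 1 | 4
After ORDER BY (2 rows):
orders.owner | orders.amt | orders.qty
carol | 20 | 3
carol | 1 | 4

== RESULT ==
orders.owner | orders.amt | orders.qty
carol | 20 | 3
carol | 1 | 4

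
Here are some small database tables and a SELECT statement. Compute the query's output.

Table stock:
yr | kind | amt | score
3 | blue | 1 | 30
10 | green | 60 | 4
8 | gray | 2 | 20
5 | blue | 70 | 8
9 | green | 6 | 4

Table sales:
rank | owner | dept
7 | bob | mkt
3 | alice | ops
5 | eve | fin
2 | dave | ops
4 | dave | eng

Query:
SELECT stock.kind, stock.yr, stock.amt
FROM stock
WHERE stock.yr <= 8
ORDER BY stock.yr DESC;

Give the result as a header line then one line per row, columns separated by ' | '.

After WHERE (3 rows):
stock.yr | stock.kind | stock.amt | stock.score
3 | blue | 1 | 30
8 | gray | 2 | 20
5 | blue | 70 | 8
After SELECT (3 rows):
stock.kind | stock.yr | stock.amt
blue | 3 | 1
gray | 8 | 2
blue | 5 | 70
After ORDER BY (3 rows):
stock.kind | stock.yr | stock.amt
gray | 8 | 2
blue | 5 | 70
blue | 3 | 1

== RESULT ==
stock.kind | stock.yr | stock.amt
gray | 8 | 2
blue | 5 | 70
blue | 3 | 1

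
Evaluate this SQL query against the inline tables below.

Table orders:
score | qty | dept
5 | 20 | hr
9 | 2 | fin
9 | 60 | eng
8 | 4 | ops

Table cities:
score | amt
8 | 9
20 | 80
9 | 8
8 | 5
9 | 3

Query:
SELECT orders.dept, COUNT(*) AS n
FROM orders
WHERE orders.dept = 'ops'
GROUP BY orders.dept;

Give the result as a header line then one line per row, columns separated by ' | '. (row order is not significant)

== RESULT ==
orders.dept | n
ops | 1

Derivation:
After WHERE (1 rows):
orders.score | orders.qty | orders.dept
8 | 4 | ops
After GROUP BY (1 rows):
orders.dept | n
ops | 1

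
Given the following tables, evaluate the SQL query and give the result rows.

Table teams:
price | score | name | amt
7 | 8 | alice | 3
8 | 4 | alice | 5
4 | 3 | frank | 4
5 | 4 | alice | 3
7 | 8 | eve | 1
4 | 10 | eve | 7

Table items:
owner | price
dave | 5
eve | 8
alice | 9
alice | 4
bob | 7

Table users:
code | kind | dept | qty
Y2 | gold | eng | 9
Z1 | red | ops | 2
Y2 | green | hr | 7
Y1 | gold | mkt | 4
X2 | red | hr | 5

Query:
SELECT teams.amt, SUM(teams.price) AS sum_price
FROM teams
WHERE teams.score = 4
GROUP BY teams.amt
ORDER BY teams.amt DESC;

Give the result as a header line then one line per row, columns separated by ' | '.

== RESULT ==
teams.amt | sum_price
5 | 8
3 | 5

Derivation:
After WHERE (2 rows):
teams.price | teams.score | teams.name | teams.amt
8 | 4 | alice | 5
5 | 4 | alice | 3
After GROUP BY (2 rows):
teams.amt | sum_price
5 | 8
3 | 5
After ORDER BY (2 rows):
teams.amt | sum_price
5 | 8
3 | 5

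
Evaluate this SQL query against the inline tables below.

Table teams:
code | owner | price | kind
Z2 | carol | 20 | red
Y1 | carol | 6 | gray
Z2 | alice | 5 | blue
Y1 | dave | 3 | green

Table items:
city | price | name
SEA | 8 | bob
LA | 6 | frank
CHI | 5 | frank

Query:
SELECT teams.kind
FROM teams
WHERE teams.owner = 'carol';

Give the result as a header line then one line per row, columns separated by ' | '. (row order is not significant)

After WHERE (2 rows):
teams.code | teams.owner | teams.price | teams.kind
Z2 | carol | 20 | red
Y1 | carol | 6 | gray
After SELECT (2 rows):
teams.kind
red
gray

== RESULT ==
teams.kind
red
gray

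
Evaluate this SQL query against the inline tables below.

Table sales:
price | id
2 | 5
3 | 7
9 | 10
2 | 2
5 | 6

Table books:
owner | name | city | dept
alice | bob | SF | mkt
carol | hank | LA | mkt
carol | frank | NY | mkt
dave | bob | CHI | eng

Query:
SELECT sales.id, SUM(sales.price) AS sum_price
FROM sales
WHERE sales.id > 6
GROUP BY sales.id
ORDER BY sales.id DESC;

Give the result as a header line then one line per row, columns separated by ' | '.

After WHERE (2 rows):
sales.price | sales.id
3 | 7
9 | 10
After GROUP BY (2 rows):
sales.id | sum_price
7 | 3
10 | 9
After ORDER BY (2 rows):
sales.id | sum_price
10 | 9
7 | 3

== RESULT ==
sales.id | sum_price
10 | 9
7 | 3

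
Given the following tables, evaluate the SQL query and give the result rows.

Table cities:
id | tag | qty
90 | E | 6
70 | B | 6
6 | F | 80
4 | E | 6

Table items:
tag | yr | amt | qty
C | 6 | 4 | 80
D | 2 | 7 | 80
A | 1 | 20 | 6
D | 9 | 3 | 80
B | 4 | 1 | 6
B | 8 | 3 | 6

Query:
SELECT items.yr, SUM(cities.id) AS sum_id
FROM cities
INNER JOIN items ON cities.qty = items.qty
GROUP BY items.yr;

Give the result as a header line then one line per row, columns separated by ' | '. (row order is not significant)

After JOIN items (12 rows):
cities.id | cities.tag | cities.qty | items.tag | items.yr | items.amt | items.qty
90 | E | 6 | A | 1 | 20 | 6
90 | E | 6 | B | 4 | 1 | 6
90 | E | 6 | B | 8 | 3 | 6
70 | B | 6 | A | 1 | 20 | 6
70 | B | 6 | B | 4 | 1 | 6
70 | B | 6 | B | 8 | 3 | 6
6 | F | 80 | C | 6 | 4 | 80
6 | F | 80 | D | 2 | 7 | 80
6 | F | 80 | D | 9 | 3 | 80
4 | E | 6 | A | 1 | 20 | 6
4 | E | 6 | B | 4 | 1 | 6
4 | E | 6 | B | 8 | 3 | 6
After GROUP BY (6 rows):
items.yr | sum_id
1 | 164
4 | 164
8 | 164
6 | 6
2 | 6
9 | 6

== RESULT ==
items.yr | sum_id
1 | 164
4 | 164
8 | 164
6 | 6
2 | 6
9 | 6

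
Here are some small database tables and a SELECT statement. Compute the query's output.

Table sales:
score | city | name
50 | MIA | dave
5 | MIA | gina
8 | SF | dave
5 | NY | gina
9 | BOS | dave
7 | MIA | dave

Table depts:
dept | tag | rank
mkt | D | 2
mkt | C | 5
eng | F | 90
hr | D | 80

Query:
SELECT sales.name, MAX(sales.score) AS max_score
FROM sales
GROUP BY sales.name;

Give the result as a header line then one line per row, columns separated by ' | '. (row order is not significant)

== RESULT ==
sales.name | max_score
dave | 50
gina | 5

Derivation:
After GROUP BY (2 rows):
sales.name | max_score
dave | 50
gina | 5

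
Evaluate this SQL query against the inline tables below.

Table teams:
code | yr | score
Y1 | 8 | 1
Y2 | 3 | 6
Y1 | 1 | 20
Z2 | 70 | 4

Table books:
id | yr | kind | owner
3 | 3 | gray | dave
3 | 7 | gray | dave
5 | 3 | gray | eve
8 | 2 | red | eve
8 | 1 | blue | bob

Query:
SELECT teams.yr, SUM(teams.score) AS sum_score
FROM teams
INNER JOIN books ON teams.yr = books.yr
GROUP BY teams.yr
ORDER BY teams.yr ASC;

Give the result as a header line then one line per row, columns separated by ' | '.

== RESULT ==
teams.yr | sum_score
1 | 20
3 | 12

Derivation:
After JOIN books (3 rows):
teams.code | teams.yr | teams.score | books.id | books.yr | books.kind | books.owner
Y2 | 3 | 6 | 3 | 3 | gray | dave
Y2 | 3 | 6 | 5 | 3 | gray | eve
Y1 | 1 | 20 | 8 | 1 | blue | bob
After GROUP BY (2 rows):
teams.yr | sum_score
3 | 12
1 | 20
After ORDER BY (2 rows):
teams.yr | sum_score
1 | 20
3 | 12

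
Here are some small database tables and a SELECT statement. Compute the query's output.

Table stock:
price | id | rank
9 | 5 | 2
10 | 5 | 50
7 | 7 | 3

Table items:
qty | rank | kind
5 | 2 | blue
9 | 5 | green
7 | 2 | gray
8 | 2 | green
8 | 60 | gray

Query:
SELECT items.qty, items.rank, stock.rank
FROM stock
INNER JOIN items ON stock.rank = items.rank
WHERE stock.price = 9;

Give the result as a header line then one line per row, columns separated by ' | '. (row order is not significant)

== RESULT ==
items.qty | items.rank | stock.rank
5 | 2 | 2
7 | 2 | 2
8 | 2 | 2

Derivation:
After JOIN items (3 rows):
stock.price | stock.id | stock.rank | items.qty | items.rank | items.kind
9 | 5 | 2 | 5 | 2 | blue
9 | 5 | 2 | 7 | 2 | gray
9 | 5 | 2 | 8 | 2 | green
After WHERE (3 rows):
stock.price | stock.id | stock.rank | items.qty | items.rank | items.kind
9 | 5 | 2 | 5 | 2 | blue
9 | 5 | 2 | 7 | 2 | gray
9 | 5 | 2 | 8 | 2 | green
After SELECT (3 rows):
items.qty | items.rank | stock.rank
5 | 2 | 2
7 | 2 | 2
8 | 2 | 2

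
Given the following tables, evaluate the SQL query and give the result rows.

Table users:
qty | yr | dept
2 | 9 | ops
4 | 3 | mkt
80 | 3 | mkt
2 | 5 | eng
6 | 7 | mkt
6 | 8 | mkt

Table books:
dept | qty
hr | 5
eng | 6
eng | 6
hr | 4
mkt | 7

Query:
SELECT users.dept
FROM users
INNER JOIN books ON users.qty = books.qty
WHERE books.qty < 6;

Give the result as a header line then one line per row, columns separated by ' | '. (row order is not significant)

== RESULT ==
users.dept
mkt

Derivation:
After JOIN books (5 rows):
users.qty | users.yr | users.dept | books.dept | books.qty
4 | 3 | mkt | hr | 4
6 | 7 | mkt | eng | 6
6 | 7 | mkt | eng | 6
6 | 8 | mkt | eng | 6
6 | 8 | mkt | eng | 6
After WHERE (1 rows):
users.qty | users.yr | users.dept | books.dept | books.qty
4 | 3 | mkt | hr | 4
After SELECT (1 rows):
users.dept
mkt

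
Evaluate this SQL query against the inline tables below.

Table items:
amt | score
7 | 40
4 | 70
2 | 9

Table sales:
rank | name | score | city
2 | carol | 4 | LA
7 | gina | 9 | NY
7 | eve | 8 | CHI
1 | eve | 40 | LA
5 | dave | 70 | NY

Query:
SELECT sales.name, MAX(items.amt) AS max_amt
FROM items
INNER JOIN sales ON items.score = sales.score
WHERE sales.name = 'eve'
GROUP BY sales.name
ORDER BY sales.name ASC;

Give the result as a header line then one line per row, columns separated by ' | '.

== RESULT ==
sales.name | max_amt
eve | 7

Derivation:
After JOIN sales (3 rows):
items.amt | items.score | sales.rank | sales.name | sales.score | sales.city
7 | 40 | 1 | eve | 40 | LA
4 | 70 | 5 | dave | 70 | NY
2 | 9 | 7 | gina | 9 | NY
After WHERE (1 rows):
items.amt | items.score | sales.rank | sales.name | sales.score | sales.city
7 | 40 | 1 | eve | 40 | LA
After GROUP BY (1 rows):
sales.name | max_amt
eve | 7
After ORDER BY (1 rows):
sales.name | max_amt
eve | 7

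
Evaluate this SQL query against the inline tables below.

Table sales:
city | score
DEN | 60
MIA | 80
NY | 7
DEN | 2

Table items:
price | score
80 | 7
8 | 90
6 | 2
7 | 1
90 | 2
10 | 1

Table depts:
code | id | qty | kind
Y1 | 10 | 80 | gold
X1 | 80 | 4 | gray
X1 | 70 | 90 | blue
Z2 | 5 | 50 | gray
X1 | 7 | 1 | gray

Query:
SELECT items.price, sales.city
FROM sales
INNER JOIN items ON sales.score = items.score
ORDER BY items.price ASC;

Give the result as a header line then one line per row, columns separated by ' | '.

== RESULT ==
items.price | sales.city
6 | DEN
80 | NY
90 | DEN

Derivation:
After JOIN items (3 rows):
sales.city | sales.score | items.price | items.score
NY | 7 | 80 | 7
DEN | 2 | 6 | 2
DEN | 2 | 90 | 2
After SELECT (3 rows):
items.price | sales.city
80 | NY
6 | DEN
90 | DEN
After ORDER BY (3 rows):
items.price | sales.city
6 | DEN
80 | NY
90 | DEN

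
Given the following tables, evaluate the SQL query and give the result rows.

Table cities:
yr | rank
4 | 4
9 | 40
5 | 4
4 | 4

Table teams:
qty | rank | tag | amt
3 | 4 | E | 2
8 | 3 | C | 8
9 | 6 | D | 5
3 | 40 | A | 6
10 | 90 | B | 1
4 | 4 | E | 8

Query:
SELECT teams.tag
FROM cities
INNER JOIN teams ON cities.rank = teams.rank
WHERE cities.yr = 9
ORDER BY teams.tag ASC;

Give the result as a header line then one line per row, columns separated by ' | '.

After JOIN teams (7 rows):
cities.yr | cities.rank | teams.qty | teams.rank | teams.tag | teams.amt
4 | 4 | 3 | 4 | E | 2
4 | 4 | 4 | 4 | E | 8
9 | 40 | 3 | 40 | A | 6
5 | 4 | 3 | 4 | E | 2
5 | 4 | 4 | 4 | E | 8
4 | 4 | 3 | 4 | E | 2
4 | 4 | 4 | 4 | E | 8
After WHERE (1 rows):
cities.yr | cities.rank | teams.qty | teams.rank | teams.tag | teams.amt
9 | 40 | 3 | 40 | A | 6
After SELECT (1 rows):
teams.tag
A
After ORDER BY (1 rows):
teams.tag
A

== RESULT ==
teams.tag
A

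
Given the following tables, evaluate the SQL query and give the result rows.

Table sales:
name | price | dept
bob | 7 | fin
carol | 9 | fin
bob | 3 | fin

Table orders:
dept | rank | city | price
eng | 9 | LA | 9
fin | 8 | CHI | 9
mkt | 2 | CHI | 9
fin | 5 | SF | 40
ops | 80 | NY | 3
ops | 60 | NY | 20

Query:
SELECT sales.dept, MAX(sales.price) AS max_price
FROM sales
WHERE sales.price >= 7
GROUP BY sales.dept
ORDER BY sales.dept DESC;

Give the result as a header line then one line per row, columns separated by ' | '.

== RESULT ==
sales.dept | max_price
fin | 9

Derivation:
After WHERE (2 rows):
sales.name | sales.price | sales.dept
bob | 7 | fin
carol | 9 | fin
After GROUP BY (1 rows):
sales.dept | max_price
fin | 9
After ORDER BY (1 rows):
sales.dept | max_price
fin | 9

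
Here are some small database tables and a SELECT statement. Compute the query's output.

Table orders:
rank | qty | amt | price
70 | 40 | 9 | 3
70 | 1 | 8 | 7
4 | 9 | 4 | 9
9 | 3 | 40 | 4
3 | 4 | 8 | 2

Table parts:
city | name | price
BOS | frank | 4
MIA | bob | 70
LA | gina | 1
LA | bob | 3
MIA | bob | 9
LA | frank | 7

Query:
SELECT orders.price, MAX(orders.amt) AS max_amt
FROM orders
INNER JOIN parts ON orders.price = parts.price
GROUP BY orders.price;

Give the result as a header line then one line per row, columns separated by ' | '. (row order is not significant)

== RESULT ==
orders.price | max_amt
3 | 9
7 | 8
9 | 4
4 | 40

Derivation:
After JOIN parts (4 rows):
orders.rank | orders.qty | orders.amt | orders.price | parts.city | parts.name | parts.price
70 | 40 | 9 | 3 | LA | bob | 3
70 | 1 | 8 | 7 | LA | frank | 7
4 | 9 | 4 | 9 | MIA | bob | 9
9 | 3 | 40 | 4 | BOS | frank | 4
After GROUP BY (4 rows):
orders.price | max_amt
3 | 9
7 | 8
9 | 4
4 | 40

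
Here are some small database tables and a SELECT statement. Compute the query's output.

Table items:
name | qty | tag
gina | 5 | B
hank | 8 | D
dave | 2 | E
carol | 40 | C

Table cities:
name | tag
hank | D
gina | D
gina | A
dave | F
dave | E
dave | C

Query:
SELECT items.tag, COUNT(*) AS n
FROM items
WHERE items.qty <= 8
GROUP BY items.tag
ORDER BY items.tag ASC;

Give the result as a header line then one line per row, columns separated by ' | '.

== RESULT ==
items.tag | n
B | 1
D | 1
E | 1

Derivation:
After WHERE (3 rows):
items.name | items.qty | items.tag
gina | 5 | B
hank | 8 | D
dave | 2 | E
After GROUP BY (3 rows):
items.tag | n
B | 1
D | 1
E | 1
After ORDER BY (3 rows):
items.tag | n
B | 1
D | 1
E | 1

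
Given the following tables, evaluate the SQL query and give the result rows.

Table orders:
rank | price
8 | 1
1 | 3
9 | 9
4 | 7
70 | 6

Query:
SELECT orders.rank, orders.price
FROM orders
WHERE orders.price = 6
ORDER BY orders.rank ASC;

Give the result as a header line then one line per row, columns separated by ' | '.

== RESULT ==
orders.rank | orders.price
70 | 6

Derivation:
After WHERE (1 rows):
orders.rank | orders.price
70 | 6
After SELECT (1 rows):
orders.rank | orders.price
70 | 6
After ORDER BY (1 rows):
orders.rank | orders.price
70 | 6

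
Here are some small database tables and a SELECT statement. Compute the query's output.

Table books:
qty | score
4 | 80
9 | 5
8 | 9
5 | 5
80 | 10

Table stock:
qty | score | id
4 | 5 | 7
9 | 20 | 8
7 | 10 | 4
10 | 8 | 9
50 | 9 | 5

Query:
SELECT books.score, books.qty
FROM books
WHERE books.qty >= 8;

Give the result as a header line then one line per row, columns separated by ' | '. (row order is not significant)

After WHERE (3 rows):
books.qty | books.score
9 | 5
8 | 9
80 | 10
After SELECT (3 rows):
books.score | books.qty
5 | 9
9 | 8
10 | 80

== RESULT ==
books.score | books.qty
5 | 9
9 | 8
10 | 80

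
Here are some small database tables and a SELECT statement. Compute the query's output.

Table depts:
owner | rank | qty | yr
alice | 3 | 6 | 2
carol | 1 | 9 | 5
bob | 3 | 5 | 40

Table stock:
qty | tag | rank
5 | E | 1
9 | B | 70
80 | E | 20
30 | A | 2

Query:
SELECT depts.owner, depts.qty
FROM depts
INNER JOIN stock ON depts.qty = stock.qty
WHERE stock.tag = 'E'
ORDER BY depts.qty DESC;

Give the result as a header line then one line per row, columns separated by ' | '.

== RESULT ==
depts.owner | depts.qty
bob | 5

Derivation:
After JOIN stock (2 rows):
depts.owner | depts.rank | depts.qty | depts.yr | stock.qty | stock.tag | stock.rank
carol | 1 | 9 | 5 | 9 | B | 70
bob | 3 | 5 | 40 | 5 | E | 1
After WHERE (1 rows):
depts.owner | depts.rank | depts.qty | depts.yr | stock.qty | stock.tag | stock.rank
bob | 3 | 5 | 40 | 5 | E | 1
After SELECT (1 rows):
depts.owner | depts.qty
bob | 5
After ORDER BY (1 rows):
depts.owner | depts.qty
bob | 5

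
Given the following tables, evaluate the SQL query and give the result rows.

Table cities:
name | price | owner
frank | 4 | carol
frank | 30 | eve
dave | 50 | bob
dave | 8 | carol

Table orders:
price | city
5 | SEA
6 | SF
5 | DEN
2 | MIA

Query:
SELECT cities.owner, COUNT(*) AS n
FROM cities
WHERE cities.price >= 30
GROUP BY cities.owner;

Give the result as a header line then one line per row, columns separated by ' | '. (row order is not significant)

After WHERE (2 rows):
cities.name | cities.price | cities.owner
frank | 30 | eve
dave | 50 | bob
After GROUP BY (2 rows):
cities.owner | n
eve | 1
bob | 1

== RESULT ==
cities.owner | n
eve | 1
bob | 1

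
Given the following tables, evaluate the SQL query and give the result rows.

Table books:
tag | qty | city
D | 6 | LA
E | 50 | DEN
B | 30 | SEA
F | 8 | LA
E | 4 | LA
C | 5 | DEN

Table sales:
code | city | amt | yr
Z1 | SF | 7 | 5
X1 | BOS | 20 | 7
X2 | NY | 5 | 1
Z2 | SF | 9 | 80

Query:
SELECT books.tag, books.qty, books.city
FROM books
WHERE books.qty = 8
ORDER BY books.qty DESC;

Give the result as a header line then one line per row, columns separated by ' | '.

== RESULT ==
books.tag | books.qty | books.city
F | 8 | LA

Derivation:
After WHERE (1 rows):
books.tag | books.qty | books.city
F | 8 | LA
After SELECT (1 rows):
books.tag | books.qty | books.city
F | 8 | LA
After ORDER BY (1 rows):
books.tag | books.qty | books.city
F | 8 | LA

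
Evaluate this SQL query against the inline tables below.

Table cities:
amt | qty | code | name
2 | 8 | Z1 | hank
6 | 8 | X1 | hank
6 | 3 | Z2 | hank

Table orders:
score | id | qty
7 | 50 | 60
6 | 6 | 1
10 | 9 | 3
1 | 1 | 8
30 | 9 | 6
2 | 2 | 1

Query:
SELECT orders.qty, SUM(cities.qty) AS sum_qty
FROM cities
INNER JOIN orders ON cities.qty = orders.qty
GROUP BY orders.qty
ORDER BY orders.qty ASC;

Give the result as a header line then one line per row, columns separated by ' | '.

After JOIN orders (3 rows):
cities.amt | cities.qty | cities.code | cities.name | orders.score | orders.id | orders.qty
2 | 8 | Z1 | hank | 1 | 1 | 8
6 | 8 | X1 | hank | 1 | 1 | 8
6 | 3 | Z2 | hank | 10 | 9 | 3
After GROUP BY (2 rows):
orders.qty | sum_qty
8 | 16
3 | 3
After ORDER BY (2 rows):
orders.qty | sum_qty
3 | 3
8 | 16

== RESULT ==
orders.qty | sum_qty
3 | 3
8 | 16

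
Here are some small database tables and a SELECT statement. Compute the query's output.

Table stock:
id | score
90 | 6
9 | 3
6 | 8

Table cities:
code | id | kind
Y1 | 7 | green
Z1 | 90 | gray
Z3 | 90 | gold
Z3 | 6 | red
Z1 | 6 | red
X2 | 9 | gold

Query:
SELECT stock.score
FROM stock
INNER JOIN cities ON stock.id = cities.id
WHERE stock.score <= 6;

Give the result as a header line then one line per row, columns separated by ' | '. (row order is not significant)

After JOIN cities (5 rows):
stock.id | stock.score | cities.code | cities.id | cities.kind
90 | 6 | Z1 | 90 | gray
90 | 6 | Z3 | 90 | gold
9 | 3 | X2 | 9 | gold
6 | 8 | Z3 | 6 | red
6 | 8 | Z1 | 6 | red
After WHERE (3 rows):
stock.id | stock.score | cities.code | cities.id | cities.kind
90 | 6 | Z1 | 90 | gray
90 | 6 | Z3 | 90 | gold
9 | 3 | X2 | 9 | gold
After SELECT (3 rows):
stock.score
6
6
3

== RESULT ==
stock.score
6
6
3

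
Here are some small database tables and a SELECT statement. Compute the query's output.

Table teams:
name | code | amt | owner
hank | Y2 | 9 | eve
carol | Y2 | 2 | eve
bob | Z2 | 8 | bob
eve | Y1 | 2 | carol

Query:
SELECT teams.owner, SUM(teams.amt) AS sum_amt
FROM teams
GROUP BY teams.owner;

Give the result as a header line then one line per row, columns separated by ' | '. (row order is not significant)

After GROUP BY (3 rows):
teams.owner | sum_amt
eve | 11
bob | 8
carol | 2

== RESULT ==
teams.owner | sum_amt
eve | 11
bob | 8
carol | 2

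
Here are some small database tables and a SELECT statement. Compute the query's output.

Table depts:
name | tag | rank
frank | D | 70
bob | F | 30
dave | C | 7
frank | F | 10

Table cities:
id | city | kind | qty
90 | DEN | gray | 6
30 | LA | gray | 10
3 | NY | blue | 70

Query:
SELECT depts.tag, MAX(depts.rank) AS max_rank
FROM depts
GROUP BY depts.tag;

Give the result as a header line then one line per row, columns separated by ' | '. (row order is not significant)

After GROUP BY (3 rows):
depts.tag | max_rank
D | 70
F | 30
C | 7

== RESULT ==
depts.tag | max_rank
D | 70
F | 30
C | 7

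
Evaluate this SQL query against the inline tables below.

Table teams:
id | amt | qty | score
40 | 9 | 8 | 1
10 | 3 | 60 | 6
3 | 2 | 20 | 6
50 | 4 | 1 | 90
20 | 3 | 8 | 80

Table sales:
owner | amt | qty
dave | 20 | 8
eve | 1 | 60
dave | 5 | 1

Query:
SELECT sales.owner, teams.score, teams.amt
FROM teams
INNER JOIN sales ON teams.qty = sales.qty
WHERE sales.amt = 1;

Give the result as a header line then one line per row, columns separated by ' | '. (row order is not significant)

After JOIN sales (4 rows):
teams.id | teams.amt | teams.qty | teams.score | sales.owner | sales.amt | sales.qty
40 | 9 | 8 | 1 | dave | 20 | 8
10 | 3 | 60 | 6 | eve | 1 | 60
50 | 4 | 1 | 90 | dave | 5 | 1
20 | 3 | 8 | 80 | dave | 20 | 8
After WHERE (1 rows):
teams.id | teams.amt | teams.qty | teams.score | sales.owner | sales.amt | sales.qty
10 | 3 | 60 | 6 | eve | 1 | 60
After SELECT (1 rows):
sales.owner | teams.score | teams.amt
eve | 6 | 3

== RESULT ==
sales.owner | teams.score | teams.amt
eve | 6 | 3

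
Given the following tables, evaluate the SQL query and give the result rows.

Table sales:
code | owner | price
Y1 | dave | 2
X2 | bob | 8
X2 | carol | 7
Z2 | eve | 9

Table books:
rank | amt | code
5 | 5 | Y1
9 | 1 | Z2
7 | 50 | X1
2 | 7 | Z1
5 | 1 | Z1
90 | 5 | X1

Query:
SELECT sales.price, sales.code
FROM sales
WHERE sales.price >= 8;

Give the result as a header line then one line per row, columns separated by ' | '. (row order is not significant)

After WHERE (2 rows):
sales.code | sales.owner | sales.price
X2 | bob | 8
Z2 | eve | 9
After SELECT (2 rows):
sales.price | sales.code
8 | X2
9 | Z2

== RESULT ==
sales.price | sales.code
8 | X2
9 | Z2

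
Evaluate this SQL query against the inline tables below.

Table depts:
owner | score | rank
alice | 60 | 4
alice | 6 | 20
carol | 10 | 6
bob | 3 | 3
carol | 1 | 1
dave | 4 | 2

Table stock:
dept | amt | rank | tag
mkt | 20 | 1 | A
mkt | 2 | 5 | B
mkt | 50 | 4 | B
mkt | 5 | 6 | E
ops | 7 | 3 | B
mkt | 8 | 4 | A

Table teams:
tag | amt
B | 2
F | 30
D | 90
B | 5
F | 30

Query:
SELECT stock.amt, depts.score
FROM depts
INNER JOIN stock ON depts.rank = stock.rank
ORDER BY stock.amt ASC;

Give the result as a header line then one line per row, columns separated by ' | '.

After JOIN stock (5 rows):
depts.owner | depts.score | depts.rank | stock.dept | stock.amt | stock.rank | stock.tag
alice | 60 | 4 | mkt | 50 | 4 | B
alice | 60 | 4 | mkt | 8 | 4 | A
carol | 10 | 6 | mkt | 5 | 6 | E
bob | 3 | 3 | ops | 7 | 3 | B
carol | 1 | 1 | mkt | 20 | 1 | A
After SELECT (5 rows):
stock.amt | depts.score
50 | 60
8 | 60
5 | 10
7 | 3
20 | 1
After ORDER BY (5 rows):
stock.amt | depts.score
5 | 10
7 | 3
8 | 60
20 | 1
50 | 60

== RESULT ==
stock.amt | depts.score
5 | 10
7 | 3
8 | 60
20 | 1
50 | 60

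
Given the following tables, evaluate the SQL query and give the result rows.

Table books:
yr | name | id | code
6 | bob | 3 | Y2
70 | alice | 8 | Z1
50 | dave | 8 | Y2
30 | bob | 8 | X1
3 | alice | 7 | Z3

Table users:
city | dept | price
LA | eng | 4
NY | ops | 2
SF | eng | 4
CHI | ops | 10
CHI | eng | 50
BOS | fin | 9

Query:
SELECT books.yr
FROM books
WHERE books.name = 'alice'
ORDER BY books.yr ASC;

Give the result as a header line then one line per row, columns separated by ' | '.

After WHERE (2 rows):
books.yr | books.name | books.id | books.code
70 | alice | 8 | Z1
3 | alice | 7 | Z3
After SELECT (2 rows):
books.yr
70
3
After ORDER BY (2 rows):
books.yr
3
70

== RESULT ==
books.yr
3
70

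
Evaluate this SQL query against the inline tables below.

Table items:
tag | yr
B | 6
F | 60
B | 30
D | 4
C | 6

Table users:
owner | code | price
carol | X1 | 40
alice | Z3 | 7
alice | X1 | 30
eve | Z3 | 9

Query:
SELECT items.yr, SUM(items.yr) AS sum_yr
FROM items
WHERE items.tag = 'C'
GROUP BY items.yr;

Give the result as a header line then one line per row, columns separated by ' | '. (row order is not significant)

== RESULT ==
items.yr | sum_yr
6 | 6

Derivation:
After WHERE (1 rows):
items.tag | items.yr
C | 6
After GROUP BY (1 rows):
items.yr | sum_yr
6 | 6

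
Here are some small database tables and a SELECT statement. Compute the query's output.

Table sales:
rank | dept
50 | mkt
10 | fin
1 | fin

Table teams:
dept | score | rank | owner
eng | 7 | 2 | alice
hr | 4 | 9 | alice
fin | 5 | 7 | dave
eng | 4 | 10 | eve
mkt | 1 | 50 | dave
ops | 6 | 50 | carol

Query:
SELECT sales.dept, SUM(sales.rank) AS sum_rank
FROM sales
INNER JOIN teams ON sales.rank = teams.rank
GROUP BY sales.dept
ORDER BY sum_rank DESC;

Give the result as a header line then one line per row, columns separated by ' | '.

After JOIN teams (3 rows):
sales.rank | sales.dept | teams.dept | teams.score | teams.rank | teams.owner
50 | mkt | mkt | 1 | 50 | dave
50 | mkt | ops | 6 | 50 | carol
10 | fin | eng | 4 | 10 | eve
After GROUP BY (2 rows):
sales.dept | sum_rank
mkt | 100
fin | 10
After ORDER BY (2 rows):
sales.dept | sum_rank
mkt | 100
fin | 10

== RESULT ==
sales.dept | sum_rank
mkt | 100
fin | 10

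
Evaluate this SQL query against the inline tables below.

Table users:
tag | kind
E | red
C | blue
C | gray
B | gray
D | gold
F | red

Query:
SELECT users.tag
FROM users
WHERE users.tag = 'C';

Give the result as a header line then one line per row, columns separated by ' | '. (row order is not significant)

After WHERE (2 rows):
users.tag | users.kind
C | blue
C | gray
After SELECT (2 rows):
users.tag
C
C

== RESULT ==
users.tag
C
C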